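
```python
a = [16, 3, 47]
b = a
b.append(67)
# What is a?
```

After line 1: a = [16, 3, 47]
After line 2 (b = a is an alias, same object): a = [16, 3, 47], b = [16, 3, 47]
After line 3 (b.append mutates the shared list): a = [16, 3, 47, 67], b = [16, 3, 47, 67]

[16, 3, 47, 67]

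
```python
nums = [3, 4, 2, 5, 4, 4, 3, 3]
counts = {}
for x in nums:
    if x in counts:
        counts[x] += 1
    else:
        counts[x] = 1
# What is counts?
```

Initial: counts = {}, nums = [3, 4, 2, 5, 4, 4, 3, 3]
See 3: counts = {3: 1}
See 4: counts = {3: 1, 4: 1}
See 2: counts = {3: 1, 4: 1, 2: 1}
See 5: counts = {3: 1, 4: 1, 2: 1, 5: 1}
See 4: counts = {3: 1, 4: 2, 2: 1, 5: 1}
See 4: counts = {3: 1, 4: 3, 2: 1, 5: 1}
See 3: counts = {3: 2, 4: 3, 2: 1, 5: 1}
See 3: counts = {3: 3, 4: 3, 2: 1, 5: 1}

{3: 3, 4: 3, 2: 1, 5: 1}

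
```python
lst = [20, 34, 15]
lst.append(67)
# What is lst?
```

[20, 34, 15, 67]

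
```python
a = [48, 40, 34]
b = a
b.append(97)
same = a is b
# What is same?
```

After line 1: a = [48, 40, 34]
After line 2 (b = a is an alias, same object): a = [48, 40, 34], b = [48, 40, 34]
After line 3 (b.append mutates the shared list): a = [48, 40, 34, 97], b = [48, 40, 34, 97]
After line 4 (same = a is b; same object -> True): same = True

True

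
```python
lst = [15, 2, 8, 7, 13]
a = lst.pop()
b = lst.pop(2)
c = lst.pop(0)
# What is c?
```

After line 1: lst = [15, 2, 8, 7, 13]
After line 2 (pop() -> a = 13): lst = [15, 2, 8, 7]
After line 3 (pop(2) -> b = 8): lst = [15, 2, 7]
After line 4 (pop(0) -> c = 15): lst = [2, 7]

15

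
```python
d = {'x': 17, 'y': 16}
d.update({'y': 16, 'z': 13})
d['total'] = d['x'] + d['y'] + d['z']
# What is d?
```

After line 1: d = {'x': 17, 'y': 16}
After line 2 (y overwritten, z added): d = {'x': 17, 'y': 16, 'z': 13}
After line 3 (total = 17 + 16 + 13 = 46): d = {'x': 17, 'y': 16, 'z': 13, 'total': 46}

{'x': 17, 'y': 16, 'z': 13, 'total': 46}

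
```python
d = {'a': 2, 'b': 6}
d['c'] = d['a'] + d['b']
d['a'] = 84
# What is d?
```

After line 1: d = {'a': 2, 'b': 6}
After line 2 (d['c'] = 2 + 6): d = {'a': 2, 'b': 6, 'c': 8}
After line 3: d = {'a': 84, 'b': 6, 'c': 8}

{'a': 84, 'b': 6, 'c': 8}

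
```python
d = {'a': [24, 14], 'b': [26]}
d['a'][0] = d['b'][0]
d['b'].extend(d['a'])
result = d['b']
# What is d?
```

After line 1: d = {'a': [24, 14], 'b': [26]}
After line 2 (a[0] = b[0] = 26): d = {'a': [26, 14], 'b': [26]}
After line 3 (b.extend(a) appends [26, 14]): d = {'a': [26, 14], 'b': [26, 26, 14]}
After line 4: result = d['b'] = [26, 26, 14]

{'a': [26, 14], 'b': [26, 26, 14]}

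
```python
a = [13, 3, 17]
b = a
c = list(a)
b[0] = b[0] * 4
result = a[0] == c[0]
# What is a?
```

After line 1: a = [13, 3, 17]
After line 2 (b = a, alias): a = [13, 3, 17], b = [13, 3, 17]
After line 3 (c = list(a) is a copy, new object): c = [13, 3, 17]
After line 4 (b[0] = 13 * 4 = 52; mutates shared a/b): a = b = [52, 3, 17], c = [13, 3, 17]
After line 5 (a[0] = 52, c[0] = 13; result = False)

[52, 3, 17]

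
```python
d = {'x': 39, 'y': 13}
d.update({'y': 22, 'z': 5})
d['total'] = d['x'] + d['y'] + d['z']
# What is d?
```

After line 1: d = {'x': 39, 'y': 13}
After line 2 (y overwritten, z added): d = {'x': 39, 'y': 22, 'z': 5}
After line 3 (total = 39 + 22 + 5 = 66): d = {'x': 39, 'y': 22, 'z': 5, 'total': 66}

{'x': 39, 'y': 22, 'z': 5, 'total': 66}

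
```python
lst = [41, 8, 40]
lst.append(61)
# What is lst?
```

[41, 8, 40, 61]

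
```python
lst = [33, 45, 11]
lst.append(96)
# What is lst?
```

[33, 45, 11, 96]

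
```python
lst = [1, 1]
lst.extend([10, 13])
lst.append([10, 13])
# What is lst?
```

After line 1: lst = [1, 1]
After line 2 (extend unpacks [10, 13]): lst = [1, 1, 10, 13]
After line 3 (append adds [10, 13] as single element): lst = [1, 1, 10, 13, [10, 13]]

[1, 1, 10, 13, [10, 13]]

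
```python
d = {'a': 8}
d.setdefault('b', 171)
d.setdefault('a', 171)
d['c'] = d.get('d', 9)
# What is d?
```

After line 1: d = {'a': 8}
After line 2 (setdefault adds 'b'=171): d = {'a': 8, 'b': 171}
After line 3 (setdefault 'a' no-op, already exists): d = {'a': 8, 'b': 171}
After line 4 (get('d', 9) returns default since 'd' not in d): d = {'a': 8, 'b': 171, 'c': 9}

{'a': 8, 'b': 171, 'c': 9}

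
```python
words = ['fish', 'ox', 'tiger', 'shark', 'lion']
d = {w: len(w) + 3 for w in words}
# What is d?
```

{'fish': 7, 'ox': 5, 'tiger': 8, 'shark': 8, 'lion': 7}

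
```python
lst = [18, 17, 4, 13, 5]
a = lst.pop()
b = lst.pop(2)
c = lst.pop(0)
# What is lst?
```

After line 1: lst = [18, 17, 4, 13, 5]
After line 2 (pop() -> a = 5): lst = [18, 17, 4, 13]
After line 3 (pop(2) -> b = 4): lst = [18, 17, 13]
After line 4 (pop(0) -> c = 18): lst = [17, 13]

[17, 13]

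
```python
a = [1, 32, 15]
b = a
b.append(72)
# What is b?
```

After line 1: a = [1, 32, 15]
After line 2 (b = a is an alias, same object): a = [1, 32, 15], b = [1, 32, 15]
After line 3 (b.append mutates the shared list): a = [1, 32, 15, 72], b = [1, 32, 15, 72]

[1, 32, 15, 72]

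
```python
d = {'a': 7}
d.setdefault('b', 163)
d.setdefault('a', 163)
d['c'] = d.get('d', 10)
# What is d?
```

After line 1: d = {'a': 7}
After line 2 (setdefault adds 'b'=163): d = {'a': 7, 'b': 163}
After line 3 (setdefault 'a' no-op, already exists): d = {'a': 7, 'b': 163}
After line 4 (get('d', 10) returns default since 'd' not in d): d = {'a': 7, 'b': 163, 'c': 10}

{'a': 7, 'b': 163, 'c': 10}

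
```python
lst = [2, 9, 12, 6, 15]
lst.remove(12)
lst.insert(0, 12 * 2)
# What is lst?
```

After line 1: lst = [2, 9, 12, 6, 15]
After line 2 (remove first 12): lst = [2, 9, 6, 15]
After line 3 (insert 24 at index 0): lst = [24, 2, 9, 6, 15]

[24, 2, 9, 6, 15]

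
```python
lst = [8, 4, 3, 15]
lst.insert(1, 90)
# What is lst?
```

[8, 90, 4, 3, 15]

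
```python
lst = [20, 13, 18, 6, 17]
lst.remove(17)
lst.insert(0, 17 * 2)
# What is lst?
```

After line 1: lst = [20, 13, 18, 6, 17]
After line 2 (remove first 17): lst = [20, 13, 18, 6]
After line 3 (insert 34 at index 0): lst = [34, 20, 13, 18, 6]

[34, 20, 13, 18, 6]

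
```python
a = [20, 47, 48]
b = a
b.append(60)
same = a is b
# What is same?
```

After line 1: a = [20, 47, 48]
After line 2 (b = a is an alias, same object): a = [20, 47, 48], b = [20, 47, 48]
After line 3 (b.append mutates the shared list): a = [20, 47, 48, 60], b = [20, 47, 48, 60]
After line 4 (same = a is b; same object -> True): same = True

True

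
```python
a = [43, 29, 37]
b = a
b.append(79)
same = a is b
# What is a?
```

After line 1: a = [43, 29, 37]
After line 2 (b = a is an alias, same object): a = [43, 29, 37], b = [43, 29, 37]
After line 3 (b.append mutates the shared list): a = [43, 29, 37, 79], b = [43, 29, 37, 79]
After line 4 (same = a is b; same object -> True): same = True

[43, 29, 37, 79]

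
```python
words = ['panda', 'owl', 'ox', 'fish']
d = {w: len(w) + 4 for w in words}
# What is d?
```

{'panda': 9, 'owl': 7, 'ox': 6, 'fish': 8}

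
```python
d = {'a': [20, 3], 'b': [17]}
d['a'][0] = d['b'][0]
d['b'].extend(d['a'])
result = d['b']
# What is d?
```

After line 1: d = {'a': [20, 3], 'b': [17]}
After line 2 (a[0] = b[0] = 17): d = {'a': [17, 3], 'b': [17]}
After line 3 (b.extend(a) appends [17, 3]): d = {'a': [17, 3], 'b': [17, 17, 3]}
After line 4: result = d['b'] = [17, 17, 3]

{'a': [17, 3], 'b': [17, 17, 3]}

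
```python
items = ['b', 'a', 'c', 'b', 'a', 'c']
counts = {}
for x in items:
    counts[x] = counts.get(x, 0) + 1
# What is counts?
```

Initial: counts = {}, items = ['b', 'a', 'c', 'b', 'a', 'c']
See 'b': counts = {'b': 1}
See 'a': counts = {'b': 1, 'a': 1}
See 'c': counts = {'b': 1, 'a': 1, 'c': 1}
See 'b': counts = {'b': 2, 'a': 1, 'c': 1}
See 'a': counts = {'b': 2, 'a': 2, 'c': 1}
See 'c': counts = {'b': 2, 'a': 2, 'c': 2}

{'b': 2, 'a': 2, 'c': 2}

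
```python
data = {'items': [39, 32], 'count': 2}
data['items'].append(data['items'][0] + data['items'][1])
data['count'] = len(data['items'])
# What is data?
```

After line 1: data = {'items': [39, 32], 'count': 2}
After line 2 (append 39 + 32 = 71): data = {'items': [39, 32, 71], 'count': 2}
After line 3 (count = len(items) = 3): data = {'items': [39, 32, 71], 'count': 3}

{'items': [39, 32, 71], 'count': 3}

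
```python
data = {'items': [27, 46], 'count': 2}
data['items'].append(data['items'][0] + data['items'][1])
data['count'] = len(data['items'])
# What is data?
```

After line 1: data = {'items': [27, 46], 'count': 2}
After line 2 (append 27 + 46 = 73): data = {'items': [27, 46, 73], 'count': 2}
After line 3 (count = len(items) = 3): data = {'items': [27, 46, 73], 'count': 3}

{'items': [27, 46, 73], 'count': 3}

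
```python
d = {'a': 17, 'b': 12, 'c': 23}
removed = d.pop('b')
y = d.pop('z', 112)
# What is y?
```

After line 1: d = {'a': 17, 'b': 12, 'c': 23}
After line 2 (pop 'b' returns 12): d = {'a': 17, 'c': 23}, removed = 12
After line 3 (pop 'z' missing, returns default 112): d = {'a': 17, 'c': 23}, y = 112

112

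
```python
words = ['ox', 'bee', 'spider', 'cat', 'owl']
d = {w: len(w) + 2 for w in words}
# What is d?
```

{'ox': 4, 'bee': 5, 'spider': 8, 'cat': 5, 'owl': 5}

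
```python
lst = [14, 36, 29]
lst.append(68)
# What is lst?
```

[14, 36, 29, 68]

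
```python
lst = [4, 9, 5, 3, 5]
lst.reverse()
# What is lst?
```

[5, 3, 5, 9, 4]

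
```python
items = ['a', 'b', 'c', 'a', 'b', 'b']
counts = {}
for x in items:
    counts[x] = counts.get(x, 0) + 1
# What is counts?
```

Initial: counts = {}, items = ['a', 'b', 'c', 'a', 'b', 'b']
See 'a': counts = {'a': 1}
See 'b': counts = {'a': 1, 'b': 1}
See 'c': counts = {'a': 1, 'b': 1, 'c': 1}
See 'a': counts = {'a': 2, 'b': 1, 'c': 1}
See 'b': counts = {'a': 2, 'b': 2, 'c': 1}
See 'b': counts = {'a': 2, 'b': 3, 'c': 1}

{'a': 2, 'b': 3, 'c': 1}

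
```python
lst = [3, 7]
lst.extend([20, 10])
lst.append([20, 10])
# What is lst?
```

After line 1: lst = [3, 7]
After line 2 (extend unpacks [20, 10]): lst = [3, 7, 20, 10]
After line 3 (append adds [20, 10] as single element): lst = [3, 7, 20, 10, [20, 10]]

[3, 7, 20, 10, [20, 10]]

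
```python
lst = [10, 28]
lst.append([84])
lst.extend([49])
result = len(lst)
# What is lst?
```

After line 1: lst = [10, 28]
After line 2 (append adds [84] as single element): lst = [10, 28, [84]]
After line 3 (extend unpacks [49], adds 49): lst = [10, 28, [84], 49]
After line 4: result = len(lst) = 4

[10, 28, [84], 49]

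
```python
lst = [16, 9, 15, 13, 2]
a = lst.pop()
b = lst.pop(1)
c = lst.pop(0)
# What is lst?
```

After line 1: lst = [16, 9, 15, 13, 2]
After line 2 (pop() -> a = 2): lst = [16, 9, 15, 13]
After line 3 (pop(1) -> b = 9): lst = [16, 15, 13]
After line 4 (pop(0) -> c = 16): lst = [15, 13]

[15, 13]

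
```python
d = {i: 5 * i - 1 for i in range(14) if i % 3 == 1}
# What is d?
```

{1: 4, 4: 19, 7: 34, 10: 49, 13: 64}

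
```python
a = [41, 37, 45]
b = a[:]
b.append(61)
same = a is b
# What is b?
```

After line 1: a = [41, 37, 45]
After line 2 (b = a[:] is a shallow copy, new object): a = [41, 37, 45], b = [41, 37, 45]
After line 3 (append only mutates b): a = [41, 37, 45], b = [41, 37, 45, 61]
After line 4 (same = a is b; different objects -> False): same = False

[41, 37, 45, 61]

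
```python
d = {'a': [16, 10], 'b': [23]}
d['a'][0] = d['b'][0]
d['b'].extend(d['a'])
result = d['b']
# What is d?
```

After line 1: d = {'a': [16, 10], 'b': [23]}
After line 2 (a[0] = b[0] = 23): d = {'a': [23, 10], 'b': [23]}
After line 3 (b.extend(a) appends [23, 10]): d = {'a': [23, 10], 'b': [23, 23, 10]}
After line 4: result = d['b'] = [23, 23, 10]

{'a': [23, 10], 'b': [23, 23, 10]}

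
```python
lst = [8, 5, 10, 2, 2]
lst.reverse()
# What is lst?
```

[2, 2, 10, 5, 8]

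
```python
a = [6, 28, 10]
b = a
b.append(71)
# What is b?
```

After line 1: a = [6, 28, 10]
After line 2 (b = a is an alias, same object): a = [6, 28, 10], b = [6, 28, 10]
After line 3 (b.append mutates the shared list): a = [6, 28, 10, 71], b = [6, 28, 10, 71]

[6, 28, 10, 71]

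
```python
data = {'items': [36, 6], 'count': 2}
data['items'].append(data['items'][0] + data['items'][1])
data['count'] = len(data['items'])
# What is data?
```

After line 1: data = {'items': [36, 6], 'count': 2}
After line 2 (append 36 + 6 = 42): data = {'items': [36, 6, 42], 'count': 2}
After line 3 (count = len(items) = 3): data = {'items': [36, 6, 42], 'count': 3}

{'items': [36, 6, 42], 'count': 3}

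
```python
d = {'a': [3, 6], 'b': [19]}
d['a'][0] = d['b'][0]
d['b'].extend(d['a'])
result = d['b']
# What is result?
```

After line 1: d = {'a': [3, 6], 'b': [19]}
After line 2 (a[0] = b[0] = 19): d = {'a': [19, 6], 'b': [19]}
After line 3 (b.extend(a) appends [19, 6]): d = {'a': [19, 6], 'b': [19, 19, 6]}
After line 4: result = d['b'] = [19, 19, 6]

[19, 19, 6]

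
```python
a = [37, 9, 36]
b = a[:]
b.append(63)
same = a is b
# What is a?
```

After line 1: a = [37, 9, 36]
After line 2 (b = a[:] is a shallow copy, new object): a = [37, 9, 36], b = [37, 9, 36]
After line 3 (append only mutates b): a = [37, 9, 36], b = [37, 9, 36, 63]
After line 4 (same = a is b; different objects -> False): same = False

[37, 9, 36]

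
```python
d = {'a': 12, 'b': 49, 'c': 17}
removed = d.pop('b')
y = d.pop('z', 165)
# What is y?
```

After line 1: d = {'a': 12, 'b': 49, 'c': 17}
After line 2 (pop 'b' returns 49): d = {'a': 12, 'c': 17}, removed = 49
After line 3 (pop 'z' missing, returns default 165): d = {'a': 12, 'c': 17}, y = 165

165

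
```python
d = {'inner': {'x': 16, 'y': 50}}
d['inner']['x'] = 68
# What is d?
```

After line 1: d = {'inner': {'x': 16, 'y': 50}}
After line 2 (inner x overwritten): d = {'inner': {'x': 68, 'y': 50}}

{'inner': {'x': 68, 'y': 50}}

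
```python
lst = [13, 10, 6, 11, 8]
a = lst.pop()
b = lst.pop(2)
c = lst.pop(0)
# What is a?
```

After line 1: lst = [13, 10, 6, 11, 8]
After line 2 (pop() -> a = 8): lst = [13, 10, 6, 11]
After line 3 (pop(2) -> b = 6): lst = [13, 10, 11]
After line 4 (pop(0) -> c = 13): lst = [10, 11]

8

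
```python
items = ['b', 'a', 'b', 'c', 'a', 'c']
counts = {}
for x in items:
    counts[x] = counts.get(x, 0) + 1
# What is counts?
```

Initial: counts = {}, items = ['b', 'a', 'b', 'c', 'a', 'c']
See 'b': counts = {'b': 1}
See 'a': counts = {'b': 1, 'a': 1}
See 'b': counts = {'b': 2, 'a': 1}
See 'c': counts = {'b': 2, 'a': 1, 'c': 1}
See 'a': counts = {'b': 2, 'a': 2, 'c': 1}
See 'c': counts = {'b': 2, 'a': 2, 'c': 2}

{'b': 2, 'a': 2, 'c': 2}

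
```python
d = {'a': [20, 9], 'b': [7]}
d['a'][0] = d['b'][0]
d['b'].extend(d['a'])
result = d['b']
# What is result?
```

After line 1: d = {'a': [20, 9], 'b': [7]}
After line 2 (a[0] = b[0] = 7): d = {'a': [7, 9], 'b': [7]}
After line 3 (b.extend(a) appends [7, 9]): d = {'a': [7, 9], 'b': [7, 7, 9]}
After line 4: result = d['b'] = [7, 7, 9]

[7, 7, 9]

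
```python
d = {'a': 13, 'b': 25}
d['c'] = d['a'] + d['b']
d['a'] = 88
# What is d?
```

After line 1: d = {'a': 13, 'b': 25}
After line 2 (d['c'] = 13 + 25): d = {'a': 13, 'b': 25, 'c': 38}
After line 3: d = {'a': 88, 'b': 25, 'c': 38}

{'a': 88, 'b': 25, 'c': 38}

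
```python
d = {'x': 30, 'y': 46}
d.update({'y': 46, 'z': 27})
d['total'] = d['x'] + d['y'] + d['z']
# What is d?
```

After line 1: d = {'x': 30, 'y': 46}
After line 2 (y overwritten, z added): d = {'x': 30, 'y': 46, 'z': 27}
After line 3 (total = 30 + 46 + 27 = 103): d = {'x': 30, 'y': 46, 'z': 27, 'total': 103}

{'x': 30, 'y': 46, 'z': 27, 'total': 103}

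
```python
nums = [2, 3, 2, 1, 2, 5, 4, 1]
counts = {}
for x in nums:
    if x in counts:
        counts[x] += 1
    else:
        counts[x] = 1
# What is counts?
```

Initial: counts = {}, nums = [2, 3, 2, 1, 2, 5, 4, 1]
See 2: counts = {2: 1}
See 3: counts = {2: 1, 3: 1}
See 2: counts = {2: 2, 3: 1}
See 1: counts = {2: 2, 3: 1, 1: 1}
See 2: counts = {2: 3, 3: 1, 1: 1}
See 5: counts = {2: 3, 3: 1, 1: 1, 5: 1}
See 4: counts = {2: 3, 3: 1, 1: 1, 5: 1, 4: 1}
See 1: counts = {2: 3, 3: 1, 1: 2, 5: 1, 4: 1}

{2: 3, 3: 1, 1: 2, 5: 1, 4: 1}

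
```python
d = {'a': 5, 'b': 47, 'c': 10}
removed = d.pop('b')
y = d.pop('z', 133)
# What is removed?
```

After line 1: d = {'a': 5, 'b': 47, 'c': 10}
After line 2 (pop 'b' returns 47): d = {'a': 5, 'c': 10}, removed = 47
After line 3 (pop 'z' missing, returns default 133): d = {'a': 5, 'c': 10}, y = 133

47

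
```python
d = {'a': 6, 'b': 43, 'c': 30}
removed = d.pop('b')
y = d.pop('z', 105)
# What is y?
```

After line 1: d = {'a': 6, 'b': 43, 'c': 30}
After line 2 (pop 'b' returns 43): d = {'a': 6, 'c': 30}, removed = 43
After line 3 (pop 'z' missing, returns default 105): d = {'a': 6, 'c': 30}, y = 105

105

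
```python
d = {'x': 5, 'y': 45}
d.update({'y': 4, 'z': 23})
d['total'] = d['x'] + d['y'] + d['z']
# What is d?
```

After line 1: d = {'x': 5, 'y': 45}
After line 2 (y overwritten, z added): d = {'x': 5, 'y': 4, 'z': 23}
After line 3 (total = 5 + 4 + 23 = 32): d = {'x': 5, 'y': 4, 'z': 23, 'total': 32}

{'x': 5, 'y': 4, 'z': 23, 'total': 32}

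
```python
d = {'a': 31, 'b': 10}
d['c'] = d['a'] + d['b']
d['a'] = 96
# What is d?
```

After line 1: d = {'a': 31, 'b': 10}
After line 2 (d['c'] = 31 + 10): d = {'a': 31, 'b': 10, 'c': 41}
After line 3: d = {'a': 96, 'b': 10, 'c': 41}

{'a': 96, 'b': 10, 'c': 41}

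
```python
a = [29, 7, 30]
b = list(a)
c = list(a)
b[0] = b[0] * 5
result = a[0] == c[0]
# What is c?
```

After line 1: a = [29, 7, 30]
After line 2 (b = list(a), copy): a = [29, 7, 30], b = [29, 7, 30]
After line 3 (c = list(a) is a copy, new object): c = [29, 7, 30]
After line 4 (b[0] = 29 * 5 = 145; only b mutates (copy)): a = [29, 7, 30], b = [145, 7, 30], c = [29, 7, 30]
After line 5 (a[0] = 29, c[0] = 29; result = True)

[29, 7, 30]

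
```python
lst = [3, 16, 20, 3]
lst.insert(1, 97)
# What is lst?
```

[3, 97, 16, 20, 3]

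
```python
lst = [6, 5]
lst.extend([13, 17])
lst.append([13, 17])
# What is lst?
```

After line 1: lst = [6, 5]
After line 2 (extend unpacks [13, 17]): lst = [6, 5, 13, 17]
After line 3 (append adds [13, 17] as single element): lst = [6, 5, 13, 17, [13, 17]]

[6, 5, 13, 17, [13, 17]]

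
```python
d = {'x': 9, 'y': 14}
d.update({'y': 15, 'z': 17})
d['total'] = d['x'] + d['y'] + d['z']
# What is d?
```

After line 1: d = {'x': 9, 'y': 14}
After line 2 (y overwritten, z added): d = {'x': 9, 'y': 15, 'z': 17}
After line 3 (total = 9 + 15 + 17 = 41): d = {'x': 9, 'y': 15, 'z': 17, 'total': 41}

{'x': 9, 'y': 15, 'z': 17, 'total': 41}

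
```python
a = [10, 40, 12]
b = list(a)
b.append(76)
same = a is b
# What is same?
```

After line 1: a = [10, 40, 12]
After line 2 (b = list(a) is a shallow copy, new object): a = [10, 40, 12], b = [10, 40, 12]
After line 3 (append only mutates b): a = [10, 40, 12], b = [10, 40, 12, 76]
After line 4 (same = a is b; different objects -> False): same = False

False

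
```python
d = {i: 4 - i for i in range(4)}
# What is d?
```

{0: 4, 1: 3, 2: 2, 3: 1}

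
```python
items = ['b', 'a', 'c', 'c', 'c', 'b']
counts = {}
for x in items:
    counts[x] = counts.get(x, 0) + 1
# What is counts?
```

Initial: counts = {}, items = ['b', 'a', 'c', 'c', 'c', 'b']
See 'b': counts = {'b': 1}
See 'a': counts = {'b': 1, 'a': 1}
See 'c': counts = {'b': 1, 'a': 1, 'c': 1}
See 'c': counts = {'b': 1, 'a': 1, 'c': 2}
See 'c': counts = {'b': 1, 'a': 1, 'c': 3}
See 'b': counts = {'b': 2, 'a': 1, 'c': 3}

{'b': 2, 'a': 1, 'c': 3}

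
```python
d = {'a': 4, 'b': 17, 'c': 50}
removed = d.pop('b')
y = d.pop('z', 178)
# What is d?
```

After line 1: d = {'a': 4, 'b': 17, 'c': 50}
After line 2 (pop 'b' returns 17): d = {'a': 4, 'c': 50}, removed = 17
After line 3 (pop 'z' missing, returns default 178): d = {'a': 4, 'c': 50}, y = 178

{'a': 4, 'c': 50}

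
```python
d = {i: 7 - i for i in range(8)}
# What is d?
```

{0: 7, 1: 6, 2: 5, 3: 4, 4: 3, 5: 2, 6: 1, 7: 0}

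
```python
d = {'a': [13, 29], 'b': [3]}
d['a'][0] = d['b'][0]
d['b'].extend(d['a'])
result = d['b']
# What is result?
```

After line 1: d = {'a': [13, 29], 'b': [3]}
After line 2 (a[0] = b[0] = 3): d = {'a': [3, 29], 'b': [3]}
After line 3 (b.extend(a) appends [3, 29]): d = {'a': [3, 29], 'b': [3, 3, 29]}
After line 4: result = d['b'] = [3, 3, 29]

[3, 3, 29]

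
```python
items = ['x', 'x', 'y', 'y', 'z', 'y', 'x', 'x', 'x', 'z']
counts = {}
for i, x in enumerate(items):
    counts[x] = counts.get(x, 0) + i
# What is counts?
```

Initial: counts = {}, items = ['x', 'x', 'y', 'y', 'z', 'y', 'x', 'x', 'x', 'z']
i=0, x='x': counts = {'x': 0}
i=1, x='x': counts = {'x': 1}
i=2, x='y': counts = {'x': 1, 'y': 2}
i=3, x='y': counts = {'x': 1, 'y': 5}
i=4, x='z': counts = {'x': 1, 'y': 5, 'z': 4}
i=5, x='y': counts = {'x': 1, 'y': 10, 'z': 4}
i=6, x='x': counts = {'x': 7, 'y': 10, 'z': 4}
i=7, x='x': counts = {'x': 14, 'y': 10, 'z': 4}
i=8, x='x': counts = {'x': 22, 'y': 10, 'z': 4}
i=9, x='z': counts = {'x': 22, 'y': 10, 'z': 13}

{'x': 22, 'y': 10, 'z': 13}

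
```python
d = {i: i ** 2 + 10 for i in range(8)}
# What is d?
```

{0: 10, 1: 11, 2: 14, 3: 19, 4: 26, 5: 35, 6: 46, 7: 59}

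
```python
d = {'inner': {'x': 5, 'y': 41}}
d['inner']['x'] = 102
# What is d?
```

After line 1: d = {'inner': {'x': 5, 'y': 41}}
After line 2 (inner x overwritten): d = {'inner': {'x': 102, 'y': 41}}

{'inner': {'x': 102, 'y': 41}}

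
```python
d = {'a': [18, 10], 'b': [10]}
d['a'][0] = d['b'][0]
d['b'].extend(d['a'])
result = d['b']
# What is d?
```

After line 1: d = {'a': [18, 10], 'b': [10]}
After line 2 (a[0] = b[0] = 10): d = {'a': [10, 10], 'b': [10]}
After line 3 (b.extend(a) appends [10, 10]): d = {'a': [10, 10], 'b': [10, 10, 10]}
After line 4: result = d['b'] = [10, 10, 10]

{'a': [10, 10], 'b': [10, 10, 10]}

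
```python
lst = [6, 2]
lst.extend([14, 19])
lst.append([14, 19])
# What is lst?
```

After line 1: lst = [6, 2]
After line 2 (extend unpacks [14, 19]): lst = [6, 2, 14, 19]
After line 3 (append adds [14, 19] as single element): lst = [6, 2, 14, 19, [14, 19]]

[6, 2, 14, 19, [14, 19]]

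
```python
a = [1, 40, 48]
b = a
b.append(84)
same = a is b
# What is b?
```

After line 1: a = [1, 40, 48]
After line 2 (b = a is an alias, same object): a = [1, 40, 48], b = [1, 40, 48]
After line 3 (b.append mutates the shared list): a = [1, 40, 48, 84], b = [1, 40, 48, 84]
After line 4 (same = a is b; same object -> True): same = True

[1, 40, 48, 84]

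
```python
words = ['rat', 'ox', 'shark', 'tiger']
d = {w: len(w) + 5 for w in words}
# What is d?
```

{'rat': 8, 'ox': 7, 'shark': 10, 'tiger': 10}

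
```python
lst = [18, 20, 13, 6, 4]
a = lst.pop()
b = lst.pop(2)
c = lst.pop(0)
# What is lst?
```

After line 1: lst = [18, 20, 13, 6, 4]
After line 2 (pop() -> a = 4): lst = [18, 20, 13, 6]
After line 3 (pop(2) -> b = 13): lst = [18, 20, 6]
After line 4 (pop(0) -> c = 18): lst = [20, 6]

[20, 6]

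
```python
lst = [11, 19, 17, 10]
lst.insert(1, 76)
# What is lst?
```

[11, 76, 19, 17, 10]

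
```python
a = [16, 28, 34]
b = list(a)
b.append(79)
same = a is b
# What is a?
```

After line 1: a = [16, 28, 34]
After line 2 (b = list(a) is a shallow copy, new object): a = [16, 28, 34], b = [16, 28, 34]
After line 3 (append only mutates b): a = [16, 28, 34], b = [16, 28, 34, 79]
After line 4 (same = a is b; different objects -> False): same = False

[16, 28, 34]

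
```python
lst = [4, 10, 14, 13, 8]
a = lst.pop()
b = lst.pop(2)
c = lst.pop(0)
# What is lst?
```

After line 1: lst = [4, 10, 14, 13, 8]
After line 2 (pop() -> a = 8): lst = [4, 10, 14, 13]
After line 3 (pop(2) -> b = 14): lst = [4, 10, 13]
After line 4 (pop(0) -> c = 4): lst = [10, 13]

[10, 13]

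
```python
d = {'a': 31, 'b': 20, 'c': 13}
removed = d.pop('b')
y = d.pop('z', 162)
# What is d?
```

After line 1: d = {'a': 31, 'b': 20, 'c': 13}
After line 2 (pop 'b' returns 20): d = {'a': 31, 'c': 13}, removed = 20
After line 3 (pop 'z' missing, returns default 162): d = {'a': 31, 'c': 13}, y = 162

{'a': 31, 'c': 13}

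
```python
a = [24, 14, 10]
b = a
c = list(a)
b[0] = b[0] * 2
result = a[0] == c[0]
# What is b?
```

After line 1: a = [24, 14, 10]
After line 2 (b = a, alias): a = [24, 14, 10], b = [24, 14, 10]
After line 3 (c = list(a) is a copy, new object): c = [24, 14, 10]
After line 4 (b[0] = 24 * 2 = 48; mutates shared a/b): a = b = [48, 14, 10], c = [24, 14, 10]
After line 5 (a[0] = 48, c[0] = 24; result = False)

[48, 14, 10]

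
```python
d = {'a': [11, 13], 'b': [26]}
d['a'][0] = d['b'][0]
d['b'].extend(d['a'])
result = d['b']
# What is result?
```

After line 1: d = {'a': [11, 13], 'b': [26]}
After line 2 (a[0] = b[0] = 26): d = {'a': [26, 13], 'b': [26]}
After line 3 (b.extend(a) appends [26, 13]): d = {'a': [26, 13], 'b': [26, 26, 13]}
After line 4: result = d['b'] = [26, 26, 13]

[26, 26, 13]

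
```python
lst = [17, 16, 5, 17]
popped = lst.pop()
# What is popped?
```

17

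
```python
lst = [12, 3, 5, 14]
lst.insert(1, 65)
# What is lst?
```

[12, 65, 3, 5, 14]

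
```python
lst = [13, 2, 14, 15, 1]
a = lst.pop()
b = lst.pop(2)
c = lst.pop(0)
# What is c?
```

After line 1: lst = [13, 2, 14, 15, 1]
After line 2 (pop() -> a = 1): lst = [13, 2, 14, 15]
After line 3 (pop(2) -> b = 14): lst = [13, 2, 15]
After line 4 (pop(0) -> c = 13): lst = [2, 15]

13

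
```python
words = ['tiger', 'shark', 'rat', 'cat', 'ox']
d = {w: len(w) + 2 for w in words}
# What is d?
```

{'tiger': 7, 'shark': 7, 'rat': 5, 'cat': 5, 'ox': 4}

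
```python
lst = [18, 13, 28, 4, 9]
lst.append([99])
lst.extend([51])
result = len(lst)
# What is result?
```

After line 1: lst = [18, 13, 28, 4, 9]
After line 2 (append adds [99] as single element): lst = [18, 13, 28, 4, 9, [99]]
After line 3 (extend unpacks [51], adds 51): lst = [18, 13, 28, 4, 9, [99], 51]
After line 4: result = len(lst) = 7

7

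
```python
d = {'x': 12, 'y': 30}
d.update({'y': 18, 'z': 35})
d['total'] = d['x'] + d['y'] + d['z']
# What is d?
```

After line 1: d = {'x': 12, 'y': 30}
After line 2 (y overwritten, z added): d = {'x': 12, 'y': 18, 'z': 35}
After line 3 (total = 12 + 18 + 35 = 65): d = {'x': 12, 'y': 18, 'z': 35, 'total': 65}

{'x': 12, 'y': 18, 'z': 35, 'total': 65}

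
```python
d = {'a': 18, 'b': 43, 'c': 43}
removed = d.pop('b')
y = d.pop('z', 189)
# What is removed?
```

After line 1: d = {'a': 18, 'b': 43, 'c': 43}
After line 2 (pop 'b' returns 43): d = {'a': 18, 'c': 43}, removed = 43
After line 3 (pop 'z' missing, returns default 189): d = {'a': 18, 'c': 43}, y = 189

43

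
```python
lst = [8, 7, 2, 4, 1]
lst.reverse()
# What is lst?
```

[1, 4, 2, 7, 8]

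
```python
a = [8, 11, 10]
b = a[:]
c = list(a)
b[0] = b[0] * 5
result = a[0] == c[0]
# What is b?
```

After line 1: a = [8, 11, 10]
After line 2 (b = a[:], copy): a = [8, 11, 10], b = [8, 11, 10]
After line 3 (c = list(a) is a copy, new object): c = [8, 11, 10]
After line 4 (b[0] = 8 * 5 = 40; only b mutates (copy)): a = [8, 11, 10], b = [40, 11, 10], c = [8, 11, 10]
After line 5 (a[0] = 8, c[0] = 8; result = True)

[40, 11, 10]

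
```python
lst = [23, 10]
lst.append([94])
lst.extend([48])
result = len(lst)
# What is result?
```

After line 1: lst = [23, 10]
After line 2 (append adds [94] as single element): lst = [23, 10, [94]]
After line 3 (extend unpacks [48], adds 48): lst = [23, 10, [94], 48]
After line 4: result = len(lst) = 4

4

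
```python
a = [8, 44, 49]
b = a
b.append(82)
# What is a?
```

After line 1: a = [8, 44, 49]
After line 2 (b = a is an alias, same object): a = [8, 44, 49], b = [8, 44, 49]
After line 3 (b.append mutates the shared list): a = [8, 44, 49, 82], b = [8, 44, 49, 82]

[8, 44, 49, 82]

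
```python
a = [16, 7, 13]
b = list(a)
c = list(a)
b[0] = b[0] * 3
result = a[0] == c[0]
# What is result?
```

After line 1: a = [16, 7, 13]
After line 2 (b = list(a), copy): a = [16, 7, 13], b = [16, 7, 13]
After line 3 (c = list(a) is a copy, new object): c = [16, 7, 13]
After line 4 (b[0] = 16 * 3 = 48; only b mutates (copy)): a = [16, 7, 13], b = [48, 7, 13], c = [16, 7, 13]
After line 5 (a[0] = 16, c[0] = 16; result = True)

True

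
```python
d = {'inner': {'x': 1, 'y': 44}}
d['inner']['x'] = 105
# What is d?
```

After line 1: d = {'inner': {'x': 1, 'y': 44}}
After line 2 (inner x overwritten): d = {'inner': {'x': 105, 'y': 44}}

{'inner': {'x': 105, 'y': 44}}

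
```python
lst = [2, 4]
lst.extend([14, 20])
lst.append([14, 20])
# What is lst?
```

After line 1: lst = [2, 4]
After line 2 (extend unpacks [14, 20]): lst = [2, 4, 14, 20]
After line 3 (append adds [14, 20] as single element): lst = [2, 4, 14, 20, [14, 20]]

[2, 4, 14, 20, [14, 20]]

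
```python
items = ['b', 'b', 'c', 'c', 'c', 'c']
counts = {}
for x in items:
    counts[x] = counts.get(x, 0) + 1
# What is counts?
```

Initial: counts = {}, items = ['b', 'b', 'c', 'c', 'c', 'c']
See 'b': counts = {'b': 1}
See 'b': counts = {'b': 2}
See 'c': counts = {'b': 2, 'c': 1}
See 'c': counts = {'b': 2, 'c': 2}
See 'c': counts = {'b': 2, 'c': 3}
See 'c': counts = {'b': 2, 'c': 4}

{'b': 2, 'c': 4}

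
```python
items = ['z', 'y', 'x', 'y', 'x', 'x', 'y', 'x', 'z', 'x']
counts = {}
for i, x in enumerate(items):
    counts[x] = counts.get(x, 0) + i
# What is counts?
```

Initial: counts = {}, items = ['z', 'y', 'x', 'y', 'x', 'x', 'y', 'x', 'z', 'x']
i=0, x='z': counts = {'z': 0}
i=1, x='y': counts = {'z': 0, 'y': 1}
i=2, x='x': counts = {'z': 0, 'y': 1, 'x': 2}
i=3, x='y': counts = {'z': 0, 'y': 4, 'x': 2}
i=4, x='x': counts = {'z': 0, 'y': 4, 'x': 6}
i=5, x='x': counts = {'z': 0, 'y': 4, 'x': 11}
i=6, x='y': counts = {'z': 0, 'y': 10, 'x': 11}
i=7, x='x': counts = {'z': 0, 'y': 10, 'x': 18}
i=8, x='z': counts = {'z': 8, 'y': 10, 'x': 18}
i=9, x='x': counts = {'z': 8, 'y': 10, 'x': 27}

{'z': 8, 'y': 10, 'x': 27}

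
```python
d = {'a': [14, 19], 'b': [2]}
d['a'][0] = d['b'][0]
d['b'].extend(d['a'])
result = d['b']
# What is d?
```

After line 1: d = {'a': [14, 19], 'b': [2]}
After line 2 (a[0] = b[0] = 2): d = {'a': [2, 19], 'b': [2]}
After line 3 (b.extend(a) appends [2, 19]): d = {'a': [2, 19], 'b': [2, 2, 19]}
After line 4: result = d['b'] = [2, 2, 19]

{'a': [2, 19], 'b': [2, 2, 19]}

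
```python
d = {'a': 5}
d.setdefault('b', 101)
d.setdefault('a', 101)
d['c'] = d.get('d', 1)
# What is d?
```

After line 1: d = {'a': 5}
After line 2 (setdefault adds 'b'=101): d = {'a': 5, 'b': 101}
After line 3 (setdefault 'a' no-op, already exists): d = {'a': 5, 'b': 101}
After line 4 (get('d', 1) returns default since 'd' not in d): d = {'a': 5, 'b': 101, 'c': 1}

{'a': 5, 'b': 101, 'c': 1}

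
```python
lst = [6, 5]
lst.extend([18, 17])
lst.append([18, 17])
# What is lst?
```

After line 1: lst = [6, 5]
After line 2 (extend unpacks [18, 17]): lst = [6, 5, 18, 17]
After line 3 (append adds [18, 17] as single element): lst = [6, 5, 18, 17, [18, 17]]

[6, 5, 18, 17, [18, 17]]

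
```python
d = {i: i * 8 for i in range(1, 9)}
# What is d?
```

{1: 8, 2: 16, 3: 24, 4: 32, 5: 40, 6: 48, 7: 56, 8: 64}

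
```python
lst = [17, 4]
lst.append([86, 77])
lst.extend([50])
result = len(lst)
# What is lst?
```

After line 1: lst = [17, 4]
After line 2 (append adds [86, 77] as single element): lst = [17, 4, [86, 77]]
After line 3 (extend unpacks [50], adds 50): lst = [17, 4, [86, 77], 50]
After line 4: result = len(lst) = 4

[17, 4, [86, 77], 50]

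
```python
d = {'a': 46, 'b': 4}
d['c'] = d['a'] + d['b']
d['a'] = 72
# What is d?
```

After line 1: d = {'a': 46, 'b': 4}
After line 2 (d['c'] = 46 + 4): d = {'a': 46, 'b': 4, 'c': 50}
After line 3: d = {'a': 72, 'b': 4, 'c': 50}

{'a': 72, 'b': 4, 'c': 50}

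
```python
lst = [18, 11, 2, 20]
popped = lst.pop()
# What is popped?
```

20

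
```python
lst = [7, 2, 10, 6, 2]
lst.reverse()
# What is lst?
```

[2, 6, 10, 2, 7]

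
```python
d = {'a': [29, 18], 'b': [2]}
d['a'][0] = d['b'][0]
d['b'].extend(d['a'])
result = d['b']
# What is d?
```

After line 1: d = {'a': [29, 18], 'b': [2]}
After line 2 (a[0] = b[0] = 2): d = {'a': [2, 18], 'b': [2]}
After line 3 (b.extend(a) appends [2, 18]): d = {'a': [2, 18], 'b': [2, 2, 18]}
After line 4: result = d['b'] = [2, 2, 18]

{'a': [2, 18], 'b': [2, 2, 18]}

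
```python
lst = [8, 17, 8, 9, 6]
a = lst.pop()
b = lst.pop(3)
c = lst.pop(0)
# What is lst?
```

After line 1: lst = [8, 17, 8, 9, 6]
After line 2 (pop() -> a = 6): lst = [8, 17, 8, 9]
After line 3 (pop(3) -> b = 9): lst = [8, 17, 8]
After line 4 (pop(0) -> c = 8): lst = [17, 8]

[17, 8]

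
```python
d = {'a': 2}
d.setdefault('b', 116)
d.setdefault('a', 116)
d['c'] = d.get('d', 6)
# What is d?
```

After line 1: d = {'a': 2}
After line 2 (setdefault adds 'b'=116): d = {'a': 2, 'b': 116}
After line 3 (setdefault 'a' no-op, already exists): d = {'a': 2, 'b': 116}
After line 4 (get('d', 6) returns default since 'd' not in d): d = {'a': 2, 'b': 116, 'c': 6}

{'a': 2, 'b': 116, 'c': 6}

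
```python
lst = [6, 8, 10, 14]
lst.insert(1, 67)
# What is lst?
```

[6, 67, 8, 10, 14]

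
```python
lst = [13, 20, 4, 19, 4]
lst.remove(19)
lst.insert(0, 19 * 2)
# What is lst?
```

After line 1: lst = [13, 20, 4, 19, 4]
After line 2 (remove first 19): lst = [13, 20, 4, 4]
After line 3 (insert 38 at index 0): lst = [38, 13, 20, 4, 4]

[38, 13, 20, 4, 4]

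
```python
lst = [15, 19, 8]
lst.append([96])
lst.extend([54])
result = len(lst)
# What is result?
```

After line 1: lst = [15, 19, 8]
After line 2 (append adds [96] as single element): lst = [15, 19, 8, [96]]
After line 3 (extend unpacks [54], adds 54): lst = [15, 19, 8, [96], 54]
After line 4: result = len(lst) = 5

5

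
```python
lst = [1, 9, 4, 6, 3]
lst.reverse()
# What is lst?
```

[3, 6, 4, 9, 1]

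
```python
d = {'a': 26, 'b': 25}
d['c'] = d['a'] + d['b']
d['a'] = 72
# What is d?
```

After line 1: d = {'a': 26, 'b': 25}
After line 2 (d['c'] = 26 + 25): d = {'a': 26, 'b': 25, 'c': 51}
After line 3: d = {'a': 72, 'b': 25, 'c': 51}

{'a': 72, 'b': 25, 'c': 51}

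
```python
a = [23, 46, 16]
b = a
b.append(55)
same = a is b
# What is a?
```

After line 1: a = [23, 46, 16]
After line 2 (b = a is an alias, same object): a = [23, 46, 16], b = [23, 46, 16]
After line 3 (b.append mutates the shared list): a = [23, 46, 16, 55], b = [23, 46, 16, 55]
After line 4 (same = a is b; same object -> True): same = True

[23, 46, 16, 55]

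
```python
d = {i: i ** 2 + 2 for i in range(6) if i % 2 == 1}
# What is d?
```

{1: 3, 3: 11, 5: 27}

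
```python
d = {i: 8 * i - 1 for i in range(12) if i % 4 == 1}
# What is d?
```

{1: 7, 5: 39, 9: 71}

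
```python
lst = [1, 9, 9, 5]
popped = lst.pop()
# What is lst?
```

[1, 9, 9]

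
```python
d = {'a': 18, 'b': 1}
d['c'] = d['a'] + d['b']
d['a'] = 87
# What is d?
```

After line 1: d = {'a': 18, 'b': 1}
After line 2 (d['c'] = 18 + 1): d = {'a': 18, 'b': 1, 'c': 19}
After line 3: d = {'a': 87, 'b': 1, 'c': 19}

{'a': 87, 'b': 1, 'c': 19}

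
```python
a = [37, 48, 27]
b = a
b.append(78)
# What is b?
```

After line 1: a = [37, 48, 27]
After line 2 (b = a is an alias, same object): a = [37, 48, 27], b = [37, 48, 27]
After line 3 (b.append mutates the shared list): a = [37, 48, 27, 78], b = [37, 48, 27, 78]

[37, 48, 27, 78]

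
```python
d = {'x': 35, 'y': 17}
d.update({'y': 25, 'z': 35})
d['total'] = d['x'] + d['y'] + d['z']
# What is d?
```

After line 1: d = {'x': 35, 'y': 17}
After line 2 (y overwritten, z added): d = {'x': 35, 'y': 25, 'z': 35}
After line 3 (total = 35 + 25 + 35 = 95): d = {'x': 35, 'y': 25, 'z': 35, 'total': 95}

{'x': 35, 'y': 25, 'z': 35, 'total': 95}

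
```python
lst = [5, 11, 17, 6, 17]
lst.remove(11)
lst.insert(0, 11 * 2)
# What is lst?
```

After line 1: lst = [5, 11, 17, 6, 17]
After line 2 (remove first 11): lst = [5, 17, 6, 17]
After line 3 (insert 22 at index 0): lst = [22, 5, 17, 6, 17]

[22, 5, 17, 6, 17]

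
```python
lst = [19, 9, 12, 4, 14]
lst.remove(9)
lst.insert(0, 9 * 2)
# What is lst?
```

After line 1: lst = [19, 9, 12, 4, 14]
After line 2 (remove first 9): lst = [19, 12, 4, 14]
After line 3 (insert 18 at index 0): lst = [18, 19, 12, 4, 14]

[18, 19, 12, 4, 14]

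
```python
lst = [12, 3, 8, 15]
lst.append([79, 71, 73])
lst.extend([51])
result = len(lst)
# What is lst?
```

After line 1: lst = [12, 3, 8, 15]
After line 2 (append adds [79, 71, 73] as single element): lst = [12, 3, 8, 15, [79, 71, 73]]
After line 3 (extend unpacks [51], adds 51): lst = [12, 3, 8, 15, [79, 71, 73], 51]
After line 4: result = len(lst) = 6

[12, 3, 8, 15, [79, 71, 73], 51]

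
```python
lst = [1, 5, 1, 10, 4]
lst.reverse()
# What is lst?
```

[4, 10, 1, 5, 1]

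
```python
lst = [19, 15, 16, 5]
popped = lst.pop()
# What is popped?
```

5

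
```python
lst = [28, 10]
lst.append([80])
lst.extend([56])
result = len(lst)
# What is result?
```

After line 1: lst = [28, 10]
After line 2 (append adds [80] as single element): lst = [28, 10, [80]]
After line 3 (extend unpacks [56], adds 56): lst = [28, 10, [80], 56]
After line 4: result = len(lst) = 4

4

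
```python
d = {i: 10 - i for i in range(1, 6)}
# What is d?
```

{1: 9, 2: 8, 3: 7, 4: 6, 5: 5}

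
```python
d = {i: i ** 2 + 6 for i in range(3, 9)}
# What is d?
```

{3: 15, 4: 22, 5: 31, 6: 42, 7: 55, 8: 70}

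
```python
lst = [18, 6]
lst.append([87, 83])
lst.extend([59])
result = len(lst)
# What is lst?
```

After line 1: lst = [18, 6]
After line 2 (append adds [87, 83] as single element): lst = [18, 6, [87, 83]]
After line 3 (extend unpacks [59], adds 59): lst = [18, 6, [87, 83], 59]
After line 4: result = len(lst) = 4

[18, 6, [87, 83], 59]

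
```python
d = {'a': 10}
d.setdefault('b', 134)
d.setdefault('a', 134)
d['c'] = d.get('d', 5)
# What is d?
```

After line 1: d = {'a': 10}
After line 2 (setdefault adds 'b'=134): d = {'a': 10, 'b': 134}
After line 3 (setdefault 'a' no-op, already exists): d = {'a': 10, 'b': 134}
After line 4 (get('d', 5) returns default since 'd' not in d): d = {'a': 10, 'b': 134, 'c': 5}

{'a': 10, 'b': 134, 'c': 5}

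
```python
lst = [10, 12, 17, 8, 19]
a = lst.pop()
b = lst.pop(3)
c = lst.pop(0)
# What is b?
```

After line 1: lst = [10, 12, 17, 8, 19]
After line 2 (pop() -> a = 19): lst = [10, 12, 17, 8]
After line 3 (pop(3) -> b = 8): lst = [10, 12, 17]
After line 4 (pop(0) -> c = 10): lst = [12, 17]

8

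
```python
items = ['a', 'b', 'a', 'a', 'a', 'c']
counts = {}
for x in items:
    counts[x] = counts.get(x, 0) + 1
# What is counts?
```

Initial: counts = {}, items = ['a', 'b', 'a', 'a', 'a', 'c']
See 'a': counts = {'a': 1}
See 'b': counts = {'a': 1, 'b': 1}
See 'a': counts = {'a': 2, 'b': 1}
See 'a': counts = {'a': 3, 'b': 1}
See 'a': counts = {'a': 4, 'b': 1}
See 'c': counts = {'a': 4, 'b': 1, 'c': 1}

{'a': 4, 'b': 1, 'c': 1}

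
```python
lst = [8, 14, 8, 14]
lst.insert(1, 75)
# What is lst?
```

[8, 75, 14, 8, 14]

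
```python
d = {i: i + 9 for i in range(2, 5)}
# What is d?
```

{2: 11, 3: 12, 4: 13}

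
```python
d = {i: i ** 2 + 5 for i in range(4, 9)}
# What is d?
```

{4: 21, 5: 30, 6: 41, 7: 54, 8: 69}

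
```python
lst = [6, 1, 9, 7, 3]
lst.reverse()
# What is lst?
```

[3, 7, 9, 1, 6]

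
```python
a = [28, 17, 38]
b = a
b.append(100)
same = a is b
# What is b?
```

After line 1: a = [28, 17, 38]
After line 2 (b = a is an alias, same object): a = [28, 17, 38], b = [28, 17, 38]
After line 3 (b.append mutates the shared list): a = [28, 17, 38, 100], b = [28, 17, 38, 100]
After line 4 (same = a is b; same object -> True): same = True

[28, 17, 38, 100]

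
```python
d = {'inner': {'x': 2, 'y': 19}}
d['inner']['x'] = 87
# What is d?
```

After line 1: d = {'inner': {'x': 2, 'y': 19}}
After line 2 (inner x overwritten): d = {'inner': {'x': 87, 'y': 19}}

{'inner': {'x': 87, 'y': 19}}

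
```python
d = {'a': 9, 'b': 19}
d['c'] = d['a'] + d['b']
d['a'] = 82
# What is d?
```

After line 1: d = {'a': 9, 'b': 19}
After line 2 (d['c'] = 9 + 19): d = {'a': 9, 'b': 19, 'c': 28}
After line 3: d = {'a': 82, 'b': 19, 'c': 28}

{'a': 82, 'b': 19, 'c': 28}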